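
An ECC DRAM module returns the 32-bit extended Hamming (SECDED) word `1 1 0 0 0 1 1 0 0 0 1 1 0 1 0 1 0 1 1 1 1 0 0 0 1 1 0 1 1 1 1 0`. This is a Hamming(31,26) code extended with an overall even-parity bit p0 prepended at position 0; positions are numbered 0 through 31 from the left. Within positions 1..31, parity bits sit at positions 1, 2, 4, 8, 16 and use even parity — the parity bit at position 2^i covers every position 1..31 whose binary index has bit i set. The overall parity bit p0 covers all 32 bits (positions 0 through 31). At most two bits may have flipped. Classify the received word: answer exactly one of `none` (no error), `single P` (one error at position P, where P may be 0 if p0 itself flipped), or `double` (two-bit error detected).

s1: b1⊕b3⊕b5⊕b7⊕b9⊕b11⊕b13⊕b15⊕b17⊕b19⊕b21⊕b23⊕b25⊕b27⊕b29⊕b31 = 1⊕0⊕1⊕0⊕0⊕1⊕1⊕1⊕1⊕1⊕0⊕0⊕1⊕1⊕1⊕0 = 0
s2: b2⊕b3⊕b6⊕b7⊕b10⊕b11⊕b14⊕b15⊕b18⊕b19⊕b22⊕b23⊕b26⊕b27⊕b30⊕b31 = 0⊕0⊕1⊕0⊕1⊕1⊕0⊕1⊕1⊕1⊕0⊕0⊕0⊕1⊕1⊕0 = 0
s4: b4⊕b5⊕b6⊕b7⊕b12⊕b13⊕b14⊕b15⊕b20⊕b21⊕b22⊕b23⊕b28⊕b29⊕b30⊕b31 = 0⊕1⊕1⊕0⊕0⊕1⊕0⊕1⊕1⊕0⊕0⊕0⊕1⊕1⊕1⊕0 = 0
s8: b8⊕b9⊕b10⊕b11⊕b12⊕b13⊕b14⊕b15⊕b24⊕b25⊕b26⊕b27⊕b28⊕b29⊕b30⊕b31 = 0⊕0⊕1⊕1⊕0⊕1⊕0⊕1⊕1⊕1⊕0⊕1⊕1⊕1⊕1⊕0 = 0
s16: b16⊕b17⊕b18⊕b19⊕b20⊕b21⊕b22⊕b23⊕b24⊕b25⊕b26⊕b27⊕b28⊕b29⊕b30⊕b31 = 0⊕1⊕1⊕1⊕1⊕0⊕0⊕0⊕1⊕1⊕0⊕1⊕1⊕1⊕1⊕0 = 0
Syndrome (s16...s1) = 00000 → position 0 (no error).
Overall parity (XOR of all 32 bits, including p0): 1⊕1⊕0⊕0⊕0⊕1⊕1⊕0⊕0⊕0⊕1⊕1⊕0⊕1⊕0⊕1⊕0⊕1⊕1⊕1⊕1⊕0⊕0⊕0⊕1⊕1⊕0⊕1⊕1⊕1⊕1⊕0 = 0
Overall=0, syndrome position=0 → no error.

none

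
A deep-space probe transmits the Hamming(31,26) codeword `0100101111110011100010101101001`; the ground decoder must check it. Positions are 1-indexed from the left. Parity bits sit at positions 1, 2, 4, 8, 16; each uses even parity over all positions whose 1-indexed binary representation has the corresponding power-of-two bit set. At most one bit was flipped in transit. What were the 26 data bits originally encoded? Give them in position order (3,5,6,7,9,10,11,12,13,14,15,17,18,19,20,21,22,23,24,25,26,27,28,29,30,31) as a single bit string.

s1: b1⊕b3⊕b5⊕b7⊕b9⊕b11⊕b13⊕b15⊕b17⊕b19⊕b21⊕b23⊕b25⊕b27⊕b29⊕b31 = 0⊕0⊕1⊕1⊕1⊕1⊕0⊕1⊕1⊕0⊕1⊕1⊕1⊕0⊕0⊕1 = 0
s2: b2⊕b3⊕b6⊕b7⊕b10⊕b11⊕b14⊕b15⊕b18⊕b19⊕b22⊕b23⊕b26⊕b27⊕b30⊕b31 = 1⊕0⊕0⊕1⊕1⊕1⊕0⊕1⊕0⊕0⊕0⊕1⊕1⊕0⊕0⊕1 = 0
s4: b4⊕b5⊕b6⊕b7⊕b12⊕b13⊕b14⊕b15⊕b20⊕b21⊕b22⊕b23⊕b28⊕b29⊕b30⊕b31 = 0⊕1⊕0⊕1⊕1⊕0⊕0⊕1⊕0⊕1⊕0⊕1⊕1⊕0⊕0⊕1 = 0
s8: b8⊕b9⊕b10⊕b11⊕b12⊕b13⊕b14⊕b15⊕b24⊕b25⊕b26⊕b27⊕b28⊕b29⊕b30⊕b31 = 1⊕1⊕1⊕1⊕1⊕0⊕0⊕1⊕0⊕1⊕1⊕0⊕1⊕0⊕0⊕1 = 0
s16: b16⊕b17⊕b18⊕b19⊕b20⊕b21⊕b22⊕b23⊕b24⊕b25⊕b26⊕b27⊕b28⊕b29⊕b30⊕b31 = 1⊕1⊕0⊕0⊕0⊕1⊕0⊕1⊕0⊕1⊕1⊕0⊕1⊕0⊕0⊕1 = 0
Syndrome (s16...s1) = 00000 → position 0 (no error).
No correction needed.
Data bits at positions 3,5,6,7,9,10,11,12,13,14,15,17,18,19,20,21,22,23,24,25,26,27,28,29,30,31: 01011111001100010101101001

01011111001100010101101001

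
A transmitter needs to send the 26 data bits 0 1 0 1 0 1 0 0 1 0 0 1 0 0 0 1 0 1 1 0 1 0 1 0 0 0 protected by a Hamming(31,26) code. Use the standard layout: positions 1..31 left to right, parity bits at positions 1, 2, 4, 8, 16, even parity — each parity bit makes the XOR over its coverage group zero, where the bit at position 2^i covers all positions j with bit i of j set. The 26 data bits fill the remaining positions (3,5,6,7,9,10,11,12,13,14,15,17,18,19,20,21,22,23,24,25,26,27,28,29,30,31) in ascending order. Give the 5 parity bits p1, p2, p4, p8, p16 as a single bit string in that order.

Place data bits at non-power-of-two positions: b3=0, b5=1, b6=0, b7=1, b9=0, b10=1, b11=0, b12=0, b13=1, b14=0, b15=0, b17=1, b18=0, b19=0, b20=0, b21=1, b22=0, b23=1, b24=1, b25=0, b26=1, b27=0, b28=1, b29=0, b30=0, b31=0.
p1 = XOR of data positions {3,5,7,9,11,13,15,17,19,21,23,25,27,29,31} = 0⊕1⊕1⊕0⊕0⊕1⊕0⊕1⊕0⊕1⊕1⊕0⊕0⊕0⊕0 = 0
p2 = XOR of data positions {3,6,7,10,11,14,15,18,19,22,23,26,27,30,31} = 0⊕0⊕1⊕1⊕0⊕0⊕0⊕0⊕0⊕0⊕1⊕1⊕0⊕0⊕0 = 0
p4 = XOR of data positions {5,6,7,12,13,14,15,20,21,22,23,28,29,30,31} = 1⊕0⊕1⊕0⊕1⊕0⊕0⊕0⊕1⊕0⊕1⊕1⊕0⊕0⊕0 = 0
p8 = XOR of data positions {9,10,11,12,13,14,15,24,25,26,27,28,29,30,31} = 0⊕1⊕0⊕0⊕1⊕0⊕0⊕1⊕0⊕1⊕0⊕1⊕0⊕0⊕0 = 1
p16 = XOR of data positions {17,18,19,20,21,22,23,24,25,26,27,28,29,30,31} = 1⊕0⊕0⊕0⊕1⊕0⊕1⊕1⊕0⊕1⊕0⊕1⊕0⊕0⊕0 = 0
Parity bits p1,p2,p4,p8,p16 = 00010

00010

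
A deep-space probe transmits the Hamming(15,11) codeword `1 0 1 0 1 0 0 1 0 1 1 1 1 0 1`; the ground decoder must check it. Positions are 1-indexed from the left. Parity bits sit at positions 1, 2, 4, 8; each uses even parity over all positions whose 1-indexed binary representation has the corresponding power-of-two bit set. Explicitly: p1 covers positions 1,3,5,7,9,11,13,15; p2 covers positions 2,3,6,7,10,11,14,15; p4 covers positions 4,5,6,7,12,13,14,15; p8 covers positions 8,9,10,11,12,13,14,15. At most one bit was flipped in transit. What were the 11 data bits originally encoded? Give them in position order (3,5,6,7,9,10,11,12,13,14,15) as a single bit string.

s1: b1⊕b3⊕b5⊕b7⊕b9⊕b11⊕b13⊕b15 = 1⊕1⊕1⊕0⊕0⊕1⊕1⊕1 = 0
s2: b2⊕b3⊕b6⊕b7⊕b10⊕b11⊕b14⊕b15 = 0⊕1⊕0⊕0⊕1⊕1⊕0⊕1 = 0
s4: b4⊕b5⊕b6⊕b7⊕b12⊕b13⊕b14⊕b15 = 0⊕1⊕0⊕0⊕1⊕1⊕0⊕1 = 0
s8: b8⊕b9⊕b10⊕b11⊕b12⊕b13⊕b14⊕b15 = 1⊕0⊕1⊕1⊕1⊕1⊕0⊕1 = 0
Syndrome (s8...s1) = 0000 → position 0 (no error).
No correction needed.
Data bits at positions 3,5,6,7,9,10,11,12,13,14,15: 11000111101

11000111101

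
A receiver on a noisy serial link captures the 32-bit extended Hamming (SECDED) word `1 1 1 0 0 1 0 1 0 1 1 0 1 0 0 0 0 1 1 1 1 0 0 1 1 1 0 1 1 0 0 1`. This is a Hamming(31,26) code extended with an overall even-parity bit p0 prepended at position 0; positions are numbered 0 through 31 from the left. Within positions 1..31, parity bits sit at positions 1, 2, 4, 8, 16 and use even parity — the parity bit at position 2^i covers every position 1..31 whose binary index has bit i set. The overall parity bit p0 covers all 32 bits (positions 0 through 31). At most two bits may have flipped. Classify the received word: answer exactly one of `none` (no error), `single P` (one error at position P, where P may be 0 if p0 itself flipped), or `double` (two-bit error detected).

s1: b1⊕b3⊕b5⊕b7⊕b9⊕b11⊕b13⊕b15⊕b17⊕b19⊕b21⊕b23⊕b25⊕b27⊕b29⊕b31 = 1⊕0⊕1⊕1⊕1⊕0⊕0⊕0⊕1⊕1⊕0⊕1⊕1⊕1⊕0⊕1 = 0
s2: b2⊕b3⊕b6⊕b7⊕b10⊕b11⊕b14⊕b15⊕b18⊕b19⊕b22⊕b23⊕b26⊕b27⊕b30⊕b31 = 1⊕0⊕0⊕1⊕1⊕0⊕0⊕0⊕1⊕1⊕0⊕1⊕0⊕1⊕0⊕1 = 0
s4: b4⊕b5⊕b6⊕b7⊕b12⊕b13⊕b14⊕b15⊕b20⊕b21⊕b22⊕b23⊕b28⊕b29⊕b30⊕b31 = 0⊕1⊕0⊕1⊕1⊕0⊕0⊕0⊕1⊕0⊕0⊕1⊕1⊕0⊕0⊕1 = 1
s8: b8⊕b9⊕b10⊕b11⊕b12⊕b13⊕b14⊕b15⊕b24⊕b25⊕b26⊕b27⊕b28⊕b29⊕b30⊕b31 = 0⊕1⊕1⊕0⊕1⊕0⊕0⊕0⊕1⊕1⊕0⊕1⊕1⊕0⊕0⊕1 = 0
s16: b16⊕b17⊕b18⊕b19⊕b20⊕b21⊕b22⊕b23⊕b24⊕b25⊕b26⊕b27⊕b28⊕b29⊕b30⊕b31 = 0⊕1⊕1⊕1⊕1⊕0⊕0⊕1⊕1⊕1⊕0⊕1⊕1⊕0⊕0⊕1 = 0
Syndrome (s16...s1) = 00100 → position 4.
Overall parity (XOR of all 32 bits, including p0): 1⊕1⊕1⊕0⊕0⊕1⊕0⊕1⊕0⊕1⊕1⊕0⊕1⊕0⊕0⊕0⊕0⊕1⊕1⊕1⊕1⊕0⊕0⊕1⊕1⊕1⊕0⊕1⊕1⊕0⊕0⊕1 = 0
Overall=0, syndrome position=4 → double-bit error detected (uncorrectable).

double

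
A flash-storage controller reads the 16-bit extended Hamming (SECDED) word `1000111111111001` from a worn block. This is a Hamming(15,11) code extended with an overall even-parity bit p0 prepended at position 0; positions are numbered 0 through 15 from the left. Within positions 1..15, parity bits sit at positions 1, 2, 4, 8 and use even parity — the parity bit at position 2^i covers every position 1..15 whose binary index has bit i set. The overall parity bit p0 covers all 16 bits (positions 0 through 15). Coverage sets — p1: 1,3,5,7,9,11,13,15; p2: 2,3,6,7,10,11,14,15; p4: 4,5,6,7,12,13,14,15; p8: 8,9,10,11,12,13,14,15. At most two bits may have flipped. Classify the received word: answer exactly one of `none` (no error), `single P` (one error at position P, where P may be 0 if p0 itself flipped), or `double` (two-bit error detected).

s1: b1⊕b3⊕b5⊕b7⊕b9⊕b11⊕b13⊕b15 = 0⊕0⊕1⊕1⊕1⊕1⊕0⊕1 = 1
s2: b2⊕b3⊕b6⊕b7⊕b10⊕b11⊕b14⊕b15 = 0⊕0⊕1⊕1⊕1⊕1⊕0⊕1 = 1
s4: b4⊕b5⊕b6⊕b7⊕b12⊕b13⊕b14⊕b15 = 1⊕1⊕1⊕1⊕1⊕0⊕0⊕1 = 0
s8: b8⊕b9⊕b10⊕b11⊕b12⊕b13⊕b14⊕b15 = 1⊕1⊕1⊕1⊕1⊕0⊕0⊕1 = 0
Syndrome (s8...s1) = 0011 → position 3.
Overall parity (XOR of all 16 bits, including p0): 1⊕0⊕0⊕0⊕1⊕1⊕1⊕1⊕1⊕1⊕1⊕1⊕1⊕0⊕0⊕1 = 1
Overall=1, syndrome position=3 → single-bit error at position 3.

single 3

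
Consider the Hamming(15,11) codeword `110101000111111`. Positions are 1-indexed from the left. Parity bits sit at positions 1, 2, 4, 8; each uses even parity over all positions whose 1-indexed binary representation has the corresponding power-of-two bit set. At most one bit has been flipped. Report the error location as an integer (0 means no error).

s1: b1⊕b3⊕b5⊕b7⊕b9⊕b11⊕b13⊕b15 = 1⊕0⊕0⊕0⊕0⊕1⊕1⊕1 = 0
s2: b2⊕b3⊕b6⊕b7⊕b10⊕b11⊕b14⊕b15 = 1⊕0⊕1⊕0⊕1⊕1⊕1⊕1 = 0
s4: b4⊕b5⊕b6⊕b7⊕b12⊕b13⊕b14⊕b15 = 1⊕0⊕1⊕0⊕1⊕1⊕1⊕1 = 0
s8: b8⊕b9⊕b10⊕b11⊕b12⊕b13⊕b14⊕b15 = 0⊕0⊕1⊕1⊕1⊕1⊕1⊕1 = 0
Syndrome (s8...s1) = 0000 → position 0 (no error).

0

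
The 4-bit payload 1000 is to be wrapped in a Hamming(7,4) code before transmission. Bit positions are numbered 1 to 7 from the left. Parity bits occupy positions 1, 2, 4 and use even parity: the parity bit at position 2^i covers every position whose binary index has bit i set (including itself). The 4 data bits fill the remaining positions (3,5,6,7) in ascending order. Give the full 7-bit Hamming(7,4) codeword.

Place data bits at non-power-of-two positions: b3=1, b5=0, b6=0, b7=0.
p1 = XOR of data positions {3,5,7} = 1⊕0⊕0 = 1
p2 = XOR of data positions {3,6,7} = 1⊕0⊕0 = 1
p4 = XOR of data positions {5,6,7} = 0⊕0⊕0 = 0
Codeword b1..b7 = 1110000

1110000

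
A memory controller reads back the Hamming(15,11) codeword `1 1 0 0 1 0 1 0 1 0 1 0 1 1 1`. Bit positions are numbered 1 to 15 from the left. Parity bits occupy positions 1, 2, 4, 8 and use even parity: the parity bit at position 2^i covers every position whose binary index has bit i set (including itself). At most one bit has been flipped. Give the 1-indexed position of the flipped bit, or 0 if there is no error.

s1: b1⊕b3⊕b5⊕b7⊕b9⊕b11⊕b13⊕b15 = 1⊕0⊕1⊕1⊕1⊕1⊕1⊕1 = 1
s2: b2⊕b3⊕b6⊕b7⊕b10⊕b11⊕b14⊕b15 = 1⊕0⊕0⊕1⊕0⊕1⊕1⊕1 = 1
s4: b4⊕b5⊕b6⊕b7⊕b12⊕b13⊕b14⊕b15 = 0⊕1⊕0⊕1⊕0⊕1⊕1⊕1 = 1
s8: b8⊕b9⊕b10⊕b11⊕b12⊕b13⊕b14⊕b15 = 0⊕1⊕0⊕1⊕0⊕1⊕1⊕1 = 1
Syndrome (s8...s1) = 1111 → position 15.

15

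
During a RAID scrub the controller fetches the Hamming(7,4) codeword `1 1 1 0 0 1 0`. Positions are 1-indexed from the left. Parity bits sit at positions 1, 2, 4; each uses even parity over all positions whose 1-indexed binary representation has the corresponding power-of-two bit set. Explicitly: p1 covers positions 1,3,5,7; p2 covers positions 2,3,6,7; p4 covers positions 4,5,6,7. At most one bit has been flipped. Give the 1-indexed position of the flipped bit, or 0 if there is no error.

6

s1: b1⊕b3⊕b5⊕b7 = 1⊕1⊕0⊕0 = 0
s2: b2⊕b3⊕b6⊕b7 = 1⊕1⊕1⊕0 = 1
s4: b4⊕b5⊕b6⊕b7 = 0⊕0⊕1⊕0 = 1
Syndrome (s4...s1) = 110 → position 6.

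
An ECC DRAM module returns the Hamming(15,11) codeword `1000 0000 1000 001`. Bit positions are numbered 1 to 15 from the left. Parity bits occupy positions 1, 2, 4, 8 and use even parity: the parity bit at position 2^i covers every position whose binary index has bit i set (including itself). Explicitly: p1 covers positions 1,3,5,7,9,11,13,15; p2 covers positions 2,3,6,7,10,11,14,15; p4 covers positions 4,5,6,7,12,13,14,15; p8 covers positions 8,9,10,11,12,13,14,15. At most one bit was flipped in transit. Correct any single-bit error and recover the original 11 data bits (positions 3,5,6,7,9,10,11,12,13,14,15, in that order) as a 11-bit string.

s1: b1⊕b3⊕b5⊕b7⊕b9⊕b11⊕b13⊕b15 = 1⊕0⊕0⊕0⊕1⊕0⊕0⊕1 = 1
s2: b2⊕b3⊕b6⊕b7⊕b10⊕b11⊕b14⊕b15 = 0⊕0⊕0⊕0⊕0⊕0⊕0⊕1 = 1
s4: b4⊕b5⊕b6⊕b7⊕b12⊕b13⊕b14⊕b15 = 0⊕0⊕0⊕0⊕0⊕0⊕0⊕1 = 1
s8: b8⊕b9⊕b10⊕b11⊕b12⊕b13⊕b14⊕b15 = 0⊕1⊕0⊕0⊕0⊕0⊕0⊕1 = 0
Syndrome (s8...s1) = 0111 → position 7.
Flip bit 7: corrected codeword = 100000101000001
Data bits at positions 3,5,6,7,9,10,11,12,13,14,15: 00011000001

00011000001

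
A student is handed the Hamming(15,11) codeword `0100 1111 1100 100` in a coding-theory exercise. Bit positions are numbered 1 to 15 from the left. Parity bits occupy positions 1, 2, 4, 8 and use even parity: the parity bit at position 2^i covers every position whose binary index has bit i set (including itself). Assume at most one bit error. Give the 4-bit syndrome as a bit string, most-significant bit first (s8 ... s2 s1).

s1: b1⊕b3⊕b5⊕b7⊕b9⊕b11⊕b13⊕b15 = 0⊕0⊕1⊕1⊕1⊕0⊕1⊕0 = 0
s2: b2⊕b3⊕b6⊕b7⊕b10⊕b11⊕b14⊕b15 = 1⊕0⊕1⊕1⊕1⊕0⊕0⊕0 = 0
s4: b4⊕b5⊕b6⊕b7⊕b12⊕b13⊕b14⊕b15 = 0⊕1⊕1⊕1⊕0⊕1⊕0⊕0 = 0
s8: b8⊕b9⊕b10⊕b11⊕b12⊕b13⊕b14⊕b15 = 1⊕1⊕1⊕0⊕0⊕1⊕0⊕0 = 0
Syndrome (s8...s1) = 0000 → position 0 (no error).

0000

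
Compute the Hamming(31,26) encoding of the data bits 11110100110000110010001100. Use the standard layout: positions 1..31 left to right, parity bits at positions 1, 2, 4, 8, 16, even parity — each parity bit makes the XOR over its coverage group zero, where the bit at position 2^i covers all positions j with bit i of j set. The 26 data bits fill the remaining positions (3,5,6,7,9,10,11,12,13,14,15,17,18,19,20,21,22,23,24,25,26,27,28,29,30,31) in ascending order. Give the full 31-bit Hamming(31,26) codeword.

Place data bits at non-power-of-two positions: b3=1, b5=1, b6=1, b7=1, b9=0, b10=1, b11=0, b12=0, b13=1, b14=1, b15=0, b17=0, b18=0, b19=0, b20=1, b21=1, b22=0, b23=0, b24=1, b25=0, b26=0, b27=0, b28=1, b29=1, b30=0, b31=0.
p1 = XOR of data positions {3,5,7,9,11,13,15,17,19,21,23,25,27,29,31} = 1⊕1⊕1⊕0⊕0⊕1⊕0⊕0⊕0⊕1⊕0⊕0⊕0⊕1⊕0 = 0
p2 = XOR of data positions {3,6,7,10,11,14,15,18,19,22,23,26,27,30,31} = 1⊕1⊕1⊕1⊕0⊕1⊕0⊕0⊕0⊕0⊕0⊕0⊕0⊕0⊕0 = 1
p4 = XOR of data positions {5,6,7,12,13,14,15,20,21,22,23,28,29,30,31} = 1⊕1⊕1⊕0⊕1⊕1⊕0⊕1⊕1⊕0⊕0⊕1⊕1⊕0⊕0 = 1
p8 = XOR of data positions {9,10,11,12,13,14,15,24,25,26,27,28,29,30,31} = 0⊕1⊕0⊕0⊕1⊕1⊕0⊕1⊕0⊕0⊕0⊕1⊕1⊕0⊕0 = 0
p16 = XOR of data positions {17,18,19,20,21,22,23,24,25,26,27,28,29,30,31} = 0⊕0⊕0⊕1⊕1⊕0⊕0⊕1⊕0⊕0⊕0⊕1⊕1⊕0⊕0 = 1
Codeword b1..b31 = 0111111001001101000110010001100

0111111001001101000110010001100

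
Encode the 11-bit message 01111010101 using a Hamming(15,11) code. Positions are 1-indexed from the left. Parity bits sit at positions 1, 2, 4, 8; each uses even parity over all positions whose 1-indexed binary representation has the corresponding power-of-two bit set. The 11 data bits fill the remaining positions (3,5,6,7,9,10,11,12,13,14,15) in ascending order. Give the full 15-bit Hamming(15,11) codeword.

Place data bits at non-power-of-two positions: b3=0, b5=1, b6=1, b7=1, b9=1, b10=0, b11=1, b12=0, b13=1, b14=0, b15=1.
p1 = XOR of data positions {3,5,7,9,11,13,15} = 0⊕1⊕1⊕1⊕1⊕1⊕1 = 0
p2 = XOR of data positions {3,6,7,10,11,14,15} = 0⊕1⊕1⊕0⊕1⊕0⊕1 = 0
p4 = XOR of data positions {5,6,7,12,13,14,15} = 1⊕1⊕1⊕0⊕1⊕0⊕1 = 1
p8 = XOR of data positions {9,10,11,12,13,14,15} = 1⊕0⊕1⊕0⊕1⊕0⊕1 = 0
Codeword b1..b15 = 000111101010101

000111101010101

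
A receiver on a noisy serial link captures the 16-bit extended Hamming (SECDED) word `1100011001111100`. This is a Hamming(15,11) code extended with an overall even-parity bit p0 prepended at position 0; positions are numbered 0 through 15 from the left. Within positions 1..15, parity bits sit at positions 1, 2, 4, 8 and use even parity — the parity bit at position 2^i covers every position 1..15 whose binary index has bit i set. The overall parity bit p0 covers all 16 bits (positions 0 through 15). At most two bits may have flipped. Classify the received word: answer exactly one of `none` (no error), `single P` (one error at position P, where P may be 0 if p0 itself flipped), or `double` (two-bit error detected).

single 11

s1: b1⊕b3⊕b5⊕b7⊕b9⊕b11⊕b13⊕b15 = 1⊕0⊕1⊕0⊕1⊕1⊕1⊕0 = 1
s2: b2⊕b3⊕b6⊕b7⊕b10⊕b11⊕b14⊕b15 = 0⊕0⊕1⊕0⊕1⊕1⊕0⊕0 = 1
s4: b4⊕b5⊕b6⊕b7⊕b12⊕b13⊕b14⊕b15 = 0⊕1⊕1⊕0⊕1⊕1⊕0⊕0 = 0
s8: b8⊕b9⊕b10⊕b11⊕b12⊕b13⊕b14⊕b15 = 0⊕1⊕1⊕1⊕1⊕1⊕0⊕0 = 1
Syndrome (s8...s1) = 1011 → position 11.
Overall parity (XOR of all 16 bits, including p0): 1⊕1⊕0⊕0⊕0⊕1⊕1⊕0⊕0⊕1⊕1⊕1⊕1⊕1⊕0⊕0 = 1
Overall=1, syndrome position=11 → single-bit error at position 11.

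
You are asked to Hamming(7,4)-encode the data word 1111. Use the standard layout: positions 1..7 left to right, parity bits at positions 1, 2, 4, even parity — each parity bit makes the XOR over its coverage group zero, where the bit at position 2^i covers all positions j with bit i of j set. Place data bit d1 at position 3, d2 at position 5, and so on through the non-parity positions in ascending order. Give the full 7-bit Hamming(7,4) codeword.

1111111

Place data bits at non-power-of-two positions: b3=1, b5=1, b6=1, b7=1.
p1 = XOR of data positions {3,5,7} = 1⊕1⊕1 = 1
p2 = XOR of data positions {3,6,7} = 1⊕1⊕1 = 1
p4 = XOR of data positions {5,6,7} = 1⊕1⊕1 = 1
Codeword b1..b7 = 1111111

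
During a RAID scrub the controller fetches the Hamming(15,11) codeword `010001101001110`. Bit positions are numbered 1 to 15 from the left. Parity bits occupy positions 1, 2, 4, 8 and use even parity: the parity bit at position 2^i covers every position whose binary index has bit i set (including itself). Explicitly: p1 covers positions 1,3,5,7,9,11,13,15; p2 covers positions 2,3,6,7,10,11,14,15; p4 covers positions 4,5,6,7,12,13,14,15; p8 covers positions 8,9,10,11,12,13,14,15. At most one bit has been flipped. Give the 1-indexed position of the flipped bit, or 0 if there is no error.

5

s1: b1⊕b3⊕b5⊕b7⊕b9⊕b11⊕b13⊕b15 = 0⊕0⊕0⊕1⊕1⊕0⊕1⊕0 = 1
s2: b2⊕b3⊕b6⊕b7⊕b10⊕b11⊕b14⊕b15 = 1⊕0⊕1⊕1⊕0⊕0⊕1⊕0 = 0
s4: b4⊕b5⊕b6⊕b7⊕b12⊕b13⊕b14⊕b15 = 0⊕0⊕1⊕1⊕1⊕1⊕1⊕0 = 1
s8: b8⊕b9⊕b10⊕b11⊕b12⊕b13⊕b14⊕b15 = 0⊕1⊕0⊕0⊕1⊕1⊕1⊕0 = 0
Syndrome (s8...s1) = 0101 → position 5.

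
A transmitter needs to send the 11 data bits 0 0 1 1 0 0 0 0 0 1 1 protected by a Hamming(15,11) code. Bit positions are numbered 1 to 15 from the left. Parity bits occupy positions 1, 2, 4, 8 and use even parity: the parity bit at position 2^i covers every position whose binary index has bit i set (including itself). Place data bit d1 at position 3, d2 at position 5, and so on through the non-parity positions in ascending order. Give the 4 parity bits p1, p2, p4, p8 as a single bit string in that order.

Place data bits at non-power-of-two positions: b3=0, b5=0, b6=1, b7=1, b9=0, b10=0, b11=0, b12=0, b13=0, b14=1, b15=1.
p1 = XOR of data positions {3,5,7,9,11,13,15} = 0⊕0⊕1⊕0⊕0⊕0⊕1 = 0
p2 = XOR of data positions {3,6,7,10,11,14,15} = 0⊕1⊕1⊕0⊕0⊕1⊕1 = 0
p4 = XOR of data positions {5,6,7,12,13,14,15} = 0⊕1⊕1⊕0⊕0⊕1⊕1 = 0
p8 = XOR of data positions {9,10,11,12,13,14,15} = 0⊕0⊕0⊕0⊕0⊕1⊕1 = 0
Parity bits p1,p2,p4,p8 = 0000

0000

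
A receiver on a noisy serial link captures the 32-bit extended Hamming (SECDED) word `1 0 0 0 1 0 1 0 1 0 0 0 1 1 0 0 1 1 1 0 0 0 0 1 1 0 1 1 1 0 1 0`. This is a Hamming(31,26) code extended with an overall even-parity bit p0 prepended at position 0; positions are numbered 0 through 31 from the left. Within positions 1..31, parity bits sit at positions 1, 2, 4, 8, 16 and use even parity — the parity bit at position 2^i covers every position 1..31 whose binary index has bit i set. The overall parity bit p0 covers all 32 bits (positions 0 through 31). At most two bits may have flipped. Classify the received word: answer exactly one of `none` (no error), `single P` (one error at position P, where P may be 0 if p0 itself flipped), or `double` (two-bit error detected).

s1: b1⊕b3⊕b5⊕b7⊕b9⊕b11⊕b13⊕b15⊕b17⊕b19⊕b21⊕b23⊕b25⊕b27⊕b29⊕b31 = 0⊕0⊕0⊕0⊕0⊕0⊕1⊕0⊕1⊕0⊕0⊕1⊕0⊕1⊕0⊕0 = 0
s2: b2⊕b3⊕b6⊕b7⊕b10⊕b11⊕b14⊕b15⊕b18⊕b19⊕b22⊕b23⊕b26⊕b27⊕b30⊕b31 = 0⊕0⊕1⊕0⊕0⊕0⊕0⊕0⊕1⊕0⊕0⊕1⊕1⊕1⊕1⊕0 = 0
s4: b4⊕b5⊕b6⊕b7⊕b12⊕b13⊕b14⊕b15⊕b20⊕b21⊕b22⊕b23⊕b28⊕b29⊕b30⊕b31 = 1⊕0⊕1⊕0⊕1⊕1⊕0⊕0⊕0⊕0⊕0⊕1⊕1⊕0⊕1⊕0 = 1
s8: b8⊕b9⊕b10⊕b11⊕b12⊕b13⊕b14⊕b15⊕b24⊕b25⊕b26⊕b27⊕b28⊕b29⊕b30⊕b31 = 1⊕0⊕0⊕0⊕1⊕1⊕0⊕0⊕1⊕0⊕1⊕1⊕1⊕0⊕1⊕0 = 0
s16: b16⊕b17⊕b18⊕b19⊕b20⊕b21⊕b22⊕b23⊕b24⊕b25⊕b26⊕b27⊕b28⊕b29⊕b30⊕b31 = 1⊕1⊕1⊕0⊕0⊕0⊕0⊕1⊕1⊕0⊕1⊕1⊕1⊕0⊕1⊕0 = 1
Syndrome (s16...s1) = 10100 → position 20.
Overall parity (XOR of all 32 bits, including p0): 1⊕0⊕0⊕0⊕1⊕0⊕1⊕0⊕1⊕0⊕0⊕0⊕1⊕1⊕0⊕0⊕1⊕1⊕1⊕0⊕0⊕0⊕0⊕1⊕1⊕0⊕1⊕1⊕1⊕0⊕1⊕0 = 1
Overall=1, syndrome position=20 → single-bit error at position 20.

single 20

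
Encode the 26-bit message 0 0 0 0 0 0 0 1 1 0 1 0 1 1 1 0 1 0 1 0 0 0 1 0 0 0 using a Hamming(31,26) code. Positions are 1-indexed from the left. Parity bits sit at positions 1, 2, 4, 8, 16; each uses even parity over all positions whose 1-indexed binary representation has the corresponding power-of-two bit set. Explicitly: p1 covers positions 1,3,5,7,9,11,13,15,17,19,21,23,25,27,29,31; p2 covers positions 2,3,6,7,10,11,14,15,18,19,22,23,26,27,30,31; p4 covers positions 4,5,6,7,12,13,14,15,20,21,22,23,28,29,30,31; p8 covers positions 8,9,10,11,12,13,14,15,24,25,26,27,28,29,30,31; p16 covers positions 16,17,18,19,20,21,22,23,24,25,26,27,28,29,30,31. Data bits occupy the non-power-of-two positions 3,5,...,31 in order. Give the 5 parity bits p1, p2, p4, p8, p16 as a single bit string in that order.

10010

Place data bits at non-power-of-two positions: b3=0, b5=0, b6=0, b7=0, b9=0, b10=0, b11=0, b12=1, b13=1, b14=0, b15=1, b17=0, b18=1, b19=1, b20=1, b21=0, b22=1, b23=0, b24=1, b25=0, b26=0, b27=0, b28=1, b29=0, b30=0, b31=0.
p1 = XOR of data positions {3,5,7,9,11,13,15,17,19,21,23,25,27,29,31} = 0⊕0⊕0⊕0⊕0⊕1⊕1⊕0⊕1⊕0⊕0⊕0⊕0⊕0⊕0 = 1
p2 = XOR of data positions {3,6,7,10,11,14,15,18,19,22,23,26,27,30,31} = 0⊕0⊕0⊕0⊕0⊕0⊕1⊕1⊕1⊕1⊕0⊕0⊕0⊕0⊕0 = 0
p4 = XOR of data positions {5,6,7,12,13,14,15,20,21,22,23,28,29,30,31} = 0⊕0⊕0⊕1⊕1⊕0⊕1⊕1⊕0⊕1⊕0⊕1⊕0⊕0⊕0 = 0
p8 = XOR of data positions {9,10,11,12,13,14,15,24,25,26,27,28,29,30,31} = 0⊕0⊕0⊕1⊕1⊕0⊕1⊕1⊕0⊕0⊕0⊕1⊕0⊕0⊕0 = 1
p16 = XOR of data positions {17,18,19,20,21,22,23,24,25,26,27,28,29,30,31} = 0⊕1⊕1⊕1⊕0⊕1⊕0⊕1⊕0⊕0⊕0⊕1⊕0⊕0⊕0 = 0
Parity bits p1,p2,p4,p8,p16 = 10010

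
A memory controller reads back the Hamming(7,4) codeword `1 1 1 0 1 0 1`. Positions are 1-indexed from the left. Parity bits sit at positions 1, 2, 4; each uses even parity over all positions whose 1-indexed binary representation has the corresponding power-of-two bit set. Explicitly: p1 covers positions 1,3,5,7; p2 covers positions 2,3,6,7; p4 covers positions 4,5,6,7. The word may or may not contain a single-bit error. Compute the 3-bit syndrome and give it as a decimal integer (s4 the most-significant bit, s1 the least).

2

s1: b1⊕b3⊕b5⊕b7 = 1⊕1⊕1⊕1 = 0
s2: b2⊕b3⊕b6⊕b7 = 1⊕1⊕0⊕1 = 1
s4: b4⊕b5⊕b6⊕b7 = 0⊕1⊕0⊕1 = 0
Syndrome (s4...s1) = 010 → position 2.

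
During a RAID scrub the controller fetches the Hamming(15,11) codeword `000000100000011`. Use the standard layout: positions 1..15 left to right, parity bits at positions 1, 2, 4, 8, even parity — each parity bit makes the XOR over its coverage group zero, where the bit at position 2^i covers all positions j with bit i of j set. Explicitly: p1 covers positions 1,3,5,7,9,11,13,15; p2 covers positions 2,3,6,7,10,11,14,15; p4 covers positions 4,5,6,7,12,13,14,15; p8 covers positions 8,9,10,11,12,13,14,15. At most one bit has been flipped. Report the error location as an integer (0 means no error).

6

s1: b1⊕b3⊕b5⊕b7⊕b9⊕b11⊕b13⊕b15 = 0⊕0⊕0⊕1⊕0⊕0⊕0⊕1 = 0
s2: b2⊕b3⊕b6⊕b7⊕b10⊕b11⊕b14⊕b15 = 0⊕0⊕0⊕1⊕0⊕0⊕1⊕1 = 1
s4: b4⊕b5⊕b6⊕b7⊕b12⊕b13⊕b14⊕b15 = 0⊕0⊕0⊕1⊕0⊕0⊕1⊕1 = 1
s8: b8⊕b9⊕b10⊕b11⊕b12⊕b13⊕b14⊕b15 = 0⊕0⊕0⊕0⊕0⊕0⊕1⊕1 = 0
Syndrome (s8...s1) = 0110 → position 6.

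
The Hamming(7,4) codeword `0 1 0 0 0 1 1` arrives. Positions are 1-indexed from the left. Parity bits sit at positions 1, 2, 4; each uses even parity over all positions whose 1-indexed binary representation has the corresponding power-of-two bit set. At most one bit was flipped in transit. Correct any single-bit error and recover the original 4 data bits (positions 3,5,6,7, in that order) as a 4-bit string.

s1: b1⊕b3⊕b5⊕b7 = 0⊕0⊕0⊕1 = 1
s2: b2⊕b3⊕b6⊕b7 = 1⊕0⊕1⊕1 = 1
s4: b4⊕b5⊕b6⊕b7 = 0⊕0⊕1⊕1 = 0
Syndrome (s4...s1) = 011 → position 3.
Flip bit 3: corrected codeword = 0110011
Data bits at positions 3,5,6,7: 1011

1011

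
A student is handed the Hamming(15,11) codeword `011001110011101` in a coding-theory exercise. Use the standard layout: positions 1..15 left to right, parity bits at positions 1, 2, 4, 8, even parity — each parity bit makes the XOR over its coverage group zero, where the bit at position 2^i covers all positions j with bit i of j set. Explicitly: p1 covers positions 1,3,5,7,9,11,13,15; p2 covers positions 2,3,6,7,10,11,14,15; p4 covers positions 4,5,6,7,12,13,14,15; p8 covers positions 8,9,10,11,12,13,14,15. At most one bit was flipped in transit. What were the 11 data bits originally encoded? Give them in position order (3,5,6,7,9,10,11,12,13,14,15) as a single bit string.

10110011001

s1: b1⊕b3⊕b5⊕b7⊕b9⊕b11⊕b13⊕b15 = 0⊕1⊕0⊕1⊕0⊕1⊕1⊕1 = 1
s2: b2⊕b3⊕b6⊕b7⊕b10⊕b11⊕b14⊕b15 = 1⊕1⊕1⊕1⊕0⊕1⊕0⊕1 = 0
s4: b4⊕b5⊕b6⊕b7⊕b12⊕b13⊕b14⊕b15 = 0⊕0⊕1⊕1⊕1⊕1⊕0⊕1 = 1
s8: b8⊕b9⊕b10⊕b11⊕b12⊕b13⊕b14⊕b15 = 1⊕0⊕0⊕1⊕1⊕1⊕0⊕1 = 1
Syndrome (s8...s1) = 1101 → position 13.
Flip bit 13: corrected codeword = 011001110011001
Data bits at positions 3,5,6,7,9,10,11,12,13,14,15: 10110011001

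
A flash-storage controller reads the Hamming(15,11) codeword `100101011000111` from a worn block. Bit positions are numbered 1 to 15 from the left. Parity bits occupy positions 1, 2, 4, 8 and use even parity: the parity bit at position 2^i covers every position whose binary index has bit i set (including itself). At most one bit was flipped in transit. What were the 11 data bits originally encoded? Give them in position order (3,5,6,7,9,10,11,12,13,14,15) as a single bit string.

s1: b1⊕b3⊕b5⊕b7⊕b9⊕b11⊕b13⊕b15 = 1⊕0⊕0⊕0⊕1⊕0⊕1⊕1 = 0
s2: b2⊕b3⊕b6⊕b7⊕b10⊕b11⊕b14⊕b15 = 0⊕0⊕1⊕0⊕0⊕0⊕1⊕1 = 1
s4: b4⊕b5⊕b6⊕b7⊕b12⊕b13⊕b14⊕b15 = 1⊕0⊕1⊕0⊕0⊕1⊕1⊕1 = 1
s8: b8⊕b9⊕b10⊕b11⊕b12⊕b13⊕b14⊕b15 = 1⊕1⊕0⊕0⊕0⊕1⊕1⊕1 = 1
Syndrome (s8...s1) = 1110 → position 14.
Flip bit 14: corrected codeword = 100101011000101
Data bits at positions 3,5,6,7,9,10,11,12,13,14,15: 00101000101

00101000101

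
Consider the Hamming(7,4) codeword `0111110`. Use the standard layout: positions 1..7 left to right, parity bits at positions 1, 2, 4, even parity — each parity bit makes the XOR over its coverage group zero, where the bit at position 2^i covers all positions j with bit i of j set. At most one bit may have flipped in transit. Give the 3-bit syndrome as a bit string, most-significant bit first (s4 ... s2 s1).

s1: b1⊕b3⊕b5⊕b7 = 0⊕1⊕1⊕0 = 0
s2: b2⊕b3⊕b6⊕b7 = 1⊕1⊕1⊕0 = 1
s4: b4⊕b5⊕b6⊕b7 = 1⊕1⊕1⊕0 = 1
Syndrome (s4...s1) = 110 → position 6.

110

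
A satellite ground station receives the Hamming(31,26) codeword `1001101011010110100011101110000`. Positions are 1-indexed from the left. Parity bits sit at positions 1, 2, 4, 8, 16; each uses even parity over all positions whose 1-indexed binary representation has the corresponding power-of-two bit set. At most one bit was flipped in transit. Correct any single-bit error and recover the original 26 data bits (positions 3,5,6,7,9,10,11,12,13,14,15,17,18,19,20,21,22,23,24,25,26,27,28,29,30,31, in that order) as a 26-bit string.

s1: b1⊕b3⊕b5⊕b7⊕b9⊕b11⊕b13⊕b15⊕b17⊕b19⊕b21⊕b23⊕b25⊕b27⊕b29⊕b31 = 1⊕0⊕1⊕1⊕1⊕0⊕0⊕1⊕1⊕0⊕1⊕1⊕1⊕1⊕0⊕0 = 0
s2: b2⊕b3⊕b6⊕b7⊕b10⊕b11⊕b14⊕b15⊕b18⊕b19⊕b22⊕b23⊕b26⊕b27⊕b30⊕b31 = 0⊕0⊕0⊕1⊕1⊕0⊕1⊕1⊕0⊕0⊕1⊕1⊕1⊕1⊕0⊕0 = 0
s4: b4⊕b5⊕b6⊕b7⊕b12⊕b13⊕b14⊕b15⊕b20⊕b21⊕b22⊕b23⊕b28⊕b29⊕b30⊕b31 = 1⊕1⊕0⊕1⊕1⊕0⊕1⊕1⊕0⊕1⊕1⊕1⊕0⊕0⊕0⊕0 = 1
s8: b8⊕b9⊕b10⊕b11⊕b12⊕b13⊕b14⊕b15⊕b24⊕b25⊕b26⊕b27⊕b28⊕b29⊕b30⊕b31 = 0⊕1⊕1⊕0⊕1⊕0⊕1⊕1⊕0⊕1⊕1⊕1⊕0⊕0⊕0⊕0 = 0
s16: b16⊕b17⊕b18⊕b19⊕b20⊕b21⊕b22⊕b23⊕b24⊕b25⊕b26⊕b27⊕b28⊕b29⊕b30⊕b31 = 0⊕1⊕0⊕0⊕0⊕1⊕1⊕1⊕0⊕1⊕1⊕1⊕0⊕0⊕0⊕0 = 1
Syndrome (s16...s1) = 10100 → position 20.
Flip bit 20: corrected codeword = 1001101011010110100111101110000
Data bits at positions 3,5,6,7,9,10,11,12,13,14,15,17,18,19,20,21,22,23,24,25,26,27,28,29,30,31: 01011101011100111101110000

01011101011100111101110000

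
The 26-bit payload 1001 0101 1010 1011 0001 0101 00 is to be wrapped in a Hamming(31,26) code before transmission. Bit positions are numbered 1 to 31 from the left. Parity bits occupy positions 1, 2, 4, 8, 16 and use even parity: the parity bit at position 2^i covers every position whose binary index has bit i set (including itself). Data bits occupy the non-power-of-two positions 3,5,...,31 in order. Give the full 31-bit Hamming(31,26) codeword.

0011001101011010010110001010100

Place data bits at non-power-of-two positions: b3=1, b5=0, b6=0, b7=1, b9=0, b10=1, b11=0, b12=1, b13=1, b14=0, b15=1, b17=0, b18=1, b19=0, b20=1, b21=1, b22=0, b23=0, b24=0, b25=1, b26=0, b27=1, b28=0, b29=1, b30=0, b31=0.
p1 = XOR of data positions {3,5,7,9,11,13,15,17,19,21,23,25,27,29,31} = 1⊕0⊕1⊕0⊕0⊕1⊕1⊕0⊕0⊕1⊕0⊕1⊕1⊕1⊕0 = 0
p2 = XOR of data positions {3,6,7,10,11,14,15,18,19,22,23,26,27,30,31} = 1⊕0⊕1⊕1⊕0⊕0⊕1⊕1⊕0⊕0⊕0⊕0⊕1⊕0⊕0 = 0
p4 = XOR of data positions {5,6,7,12,13,14,15,20,21,22,23,28,29,30,31} = 0⊕0⊕1⊕1⊕1⊕0⊕1⊕1⊕1⊕0⊕0⊕0⊕1⊕0⊕0 = 1
p8 = XOR of data positions {9,10,11,12,13,14,15,24,25,26,27,28,29,30,31} = 0⊕1⊕0⊕1⊕1⊕0⊕1⊕0⊕1⊕0⊕1⊕0⊕1⊕0⊕0 = 1
p16 = XOR of data positions {17,18,19,20,21,22,23,24,25,26,27,28,29,30,31} = 0⊕1⊕0⊕1⊕1⊕0⊕0⊕0⊕1⊕0⊕1⊕0⊕1⊕0⊕0 = 0
Codeword b1..b31 = 0011001101011010010110001010100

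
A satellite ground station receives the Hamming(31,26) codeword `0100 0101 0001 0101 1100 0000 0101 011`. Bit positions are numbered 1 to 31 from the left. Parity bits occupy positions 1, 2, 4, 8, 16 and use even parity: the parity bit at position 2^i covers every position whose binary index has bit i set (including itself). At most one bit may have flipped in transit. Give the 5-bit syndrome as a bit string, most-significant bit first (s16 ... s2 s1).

s1: b1⊕b3⊕b5⊕b7⊕b9⊕b11⊕b13⊕b15⊕b17⊕b19⊕b21⊕b23⊕b25⊕b27⊕b29⊕b31 = 0⊕0⊕0⊕0⊕0⊕0⊕0⊕0⊕1⊕0⊕0⊕0⊕0⊕0⊕0⊕1 = 0
s2: b2⊕b3⊕b6⊕b7⊕b10⊕b11⊕b14⊕b15⊕b18⊕b19⊕b22⊕b23⊕b26⊕b27⊕b30⊕b31 = 1⊕0⊕1⊕0⊕0⊕0⊕1⊕0⊕1⊕0⊕0⊕0⊕1⊕0⊕1⊕1 = 1
s4: b4⊕b5⊕b6⊕b7⊕b12⊕b13⊕b14⊕b15⊕b20⊕b21⊕b22⊕b23⊕b28⊕b29⊕b30⊕b31 = 0⊕0⊕1⊕0⊕1⊕0⊕1⊕0⊕0⊕0⊕0⊕0⊕1⊕0⊕1⊕1 = 0
s8: b8⊕b9⊕b10⊕b11⊕b12⊕b13⊕b14⊕b15⊕b24⊕b25⊕b26⊕b27⊕b28⊕b29⊕b30⊕b31 = 1⊕0⊕0⊕0⊕1⊕0⊕1⊕0⊕0⊕0⊕1⊕0⊕1⊕0⊕1⊕1 = 1
s16: b16⊕b17⊕b18⊕b19⊕b20⊕b21⊕b22⊕b23⊕b24⊕b25⊕b26⊕b27⊕b28⊕b29⊕b30⊕b31 = 1⊕1⊕1⊕0⊕0⊕0⊕0⊕0⊕0⊕0⊕1⊕0⊕1⊕0⊕1⊕1 = 1
Syndrome (s16...s1) = 11010 → position 26.

11010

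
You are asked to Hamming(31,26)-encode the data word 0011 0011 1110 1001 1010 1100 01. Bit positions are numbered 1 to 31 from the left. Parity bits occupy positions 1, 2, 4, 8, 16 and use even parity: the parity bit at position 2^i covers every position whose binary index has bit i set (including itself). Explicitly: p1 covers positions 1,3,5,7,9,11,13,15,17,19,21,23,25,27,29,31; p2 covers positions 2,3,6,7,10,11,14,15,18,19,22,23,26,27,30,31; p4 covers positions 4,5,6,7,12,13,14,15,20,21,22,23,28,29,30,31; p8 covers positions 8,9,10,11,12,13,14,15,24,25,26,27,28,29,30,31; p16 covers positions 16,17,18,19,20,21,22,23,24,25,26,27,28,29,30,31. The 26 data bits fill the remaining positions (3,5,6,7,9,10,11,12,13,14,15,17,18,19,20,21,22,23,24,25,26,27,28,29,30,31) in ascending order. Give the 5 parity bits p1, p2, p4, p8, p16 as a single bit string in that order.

Place data bits at non-power-of-two positions: b3=0, b5=0, b6=1, b7=1, b9=0, b10=0, b11=1, b12=1, b13=1, b14=1, b15=1, b17=0, b18=1, b19=0, b20=0, b21=1, b22=1, b23=0, b24=1, b25=0, b26=1, b27=1, b28=0, b29=0, b30=0, b31=1.
p1 = XOR of data positions {3,5,7,9,11,13,15,17,19,21,23,25,27,29,31} = 0⊕0⊕1⊕0⊕1⊕1⊕1⊕0⊕0⊕1⊕0⊕0⊕1⊕0⊕1 = 1
p2 = XOR of data positions {3,6,7,10,11,14,15,18,19,22,23,26,27,30,31} = 0⊕1⊕1⊕0⊕1⊕1⊕1⊕1⊕0⊕1⊕0⊕1⊕1⊕0⊕1 = 0
p4 = XOR of data positions {5,6,7,12,13,14,15,20,21,22,23,28,29,30,31} = 0⊕1⊕1⊕1⊕1⊕1⊕1⊕0⊕1⊕1⊕0⊕0⊕0⊕0⊕1 = 1
p8 = XOR of data positions {9,10,11,12,13,14,15,24,25,26,27,28,29,30,31} = 0⊕0⊕1⊕1⊕1⊕1⊕1⊕1⊕0⊕1⊕1⊕0⊕0⊕0⊕1 = 1
p16 = XOR of data positions {17,18,19,20,21,22,23,24,25,26,27,28,29,30,31} = 0⊕1⊕0⊕0⊕1⊕1⊕0⊕1⊕0⊕1⊕1⊕0⊕0⊕0⊕1 = 1
Parity bits p1,p2,p4,p8,p16 = 10111

10111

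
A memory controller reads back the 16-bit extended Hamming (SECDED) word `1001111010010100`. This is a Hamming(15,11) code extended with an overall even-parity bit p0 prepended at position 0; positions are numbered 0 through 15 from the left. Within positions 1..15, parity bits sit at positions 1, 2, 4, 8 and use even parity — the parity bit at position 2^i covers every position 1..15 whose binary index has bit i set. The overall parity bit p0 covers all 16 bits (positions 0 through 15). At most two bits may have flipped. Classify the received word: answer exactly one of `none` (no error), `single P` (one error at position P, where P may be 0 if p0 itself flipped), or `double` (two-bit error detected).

s1: b1⊕b3⊕b5⊕b7⊕b9⊕b11⊕b13⊕b15 = 0⊕1⊕1⊕0⊕0⊕1⊕1⊕0 = 0
s2: b2⊕b3⊕b6⊕b7⊕b10⊕b11⊕b14⊕b15 = 0⊕1⊕1⊕0⊕0⊕1⊕0⊕0 = 1
s4: b4⊕b5⊕b6⊕b7⊕b12⊕b13⊕b14⊕b15 = 1⊕1⊕1⊕0⊕0⊕1⊕0⊕0 = 0
s8: b8⊕b9⊕b10⊕b11⊕b12⊕b13⊕b14⊕b15 = 1⊕0⊕0⊕1⊕0⊕1⊕0⊕0 = 1
Syndrome (s8...s1) = 1010 → position 10.
Overall parity (XOR of all 16 bits, including p0): 1⊕0⊕0⊕1⊕1⊕1⊕1⊕0⊕1⊕0⊕0⊕1⊕0⊕1⊕0⊕0 = 0
Overall=0, syndrome position=10 → double-bit error detected (uncorrectable).

double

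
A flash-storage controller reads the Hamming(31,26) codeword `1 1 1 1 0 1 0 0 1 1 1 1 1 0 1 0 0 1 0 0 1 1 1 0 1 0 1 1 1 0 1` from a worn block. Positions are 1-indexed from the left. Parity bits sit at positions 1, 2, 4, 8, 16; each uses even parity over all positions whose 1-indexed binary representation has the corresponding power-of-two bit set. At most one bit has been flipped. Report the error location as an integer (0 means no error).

30

s1: b1⊕b3⊕b5⊕b7⊕b9⊕b11⊕b13⊕b15⊕b17⊕b19⊕b21⊕b23⊕b25⊕b27⊕b29⊕b31 = 1⊕1⊕0⊕0⊕1⊕1⊕1⊕1⊕0⊕0⊕1⊕1⊕1⊕1⊕1⊕1 = 0
s2: b2⊕b3⊕b6⊕b7⊕b10⊕b11⊕b14⊕b15⊕b18⊕b19⊕b22⊕b23⊕b26⊕b27⊕b30⊕b31 = 1⊕1⊕1⊕0⊕1⊕1⊕0⊕1⊕1⊕0⊕1⊕1⊕0⊕1⊕0⊕1 = 1
s4: b4⊕b5⊕b6⊕b7⊕b12⊕b13⊕b14⊕b15⊕b20⊕b21⊕b22⊕b23⊕b28⊕b29⊕b30⊕b31 = 1⊕0⊕1⊕0⊕1⊕1⊕0⊕1⊕0⊕1⊕1⊕1⊕1⊕1⊕0⊕1 = 1
s8: b8⊕b9⊕b10⊕b11⊕b12⊕b13⊕b14⊕b15⊕b24⊕b25⊕b26⊕b27⊕b28⊕b29⊕b30⊕b31 = 0⊕1⊕1⊕1⊕1⊕1⊕0⊕1⊕0⊕1⊕0⊕1⊕1⊕1⊕0⊕1 = 1
s16: b16⊕b17⊕b18⊕b19⊕b20⊕b21⊕b22⊕b23⊕b24⊕b25⊕b26⊕b27⊕b28⊕b29⊕b30⊕b31 = 0⊕0⊕1⊕0⊕0⊕1⊕1⊕1⊕0⊕1⊕0⊕1⊕1⊕1⊕0⊕1 = 1
Syndrome (s16...s1) = 11110 → position 30.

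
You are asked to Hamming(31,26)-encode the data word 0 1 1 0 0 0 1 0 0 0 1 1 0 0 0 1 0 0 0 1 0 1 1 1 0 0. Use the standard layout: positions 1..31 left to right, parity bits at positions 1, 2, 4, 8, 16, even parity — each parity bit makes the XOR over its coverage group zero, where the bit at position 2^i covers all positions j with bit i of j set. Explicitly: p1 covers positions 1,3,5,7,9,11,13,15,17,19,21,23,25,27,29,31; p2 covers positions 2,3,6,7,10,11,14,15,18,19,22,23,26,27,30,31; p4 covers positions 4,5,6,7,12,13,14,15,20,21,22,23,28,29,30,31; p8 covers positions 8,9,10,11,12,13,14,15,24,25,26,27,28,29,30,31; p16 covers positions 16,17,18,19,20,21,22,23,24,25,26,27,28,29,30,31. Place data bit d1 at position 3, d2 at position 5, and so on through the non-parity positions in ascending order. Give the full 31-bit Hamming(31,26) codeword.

Place data bits at non-power-of-two positions: b3=0, b5=1, b6=1, b7=0, b9=0, b10=0, b11=1, b12=0, b13=0, b14=0, b15=1, b17=1, b18=0, b19=0, b20=0, b21=1, b22=0, b23=0, b24=0, b25=1, b26=0, b27=1, b28=1, b29=1, b30=0, b31=0.
p1 = XOR of data positions {3,5,7,9,11,13,15,17,19,21,23,25,27,29,31} = 0⊕1⊕0⊕0⊕1⊕0⊕1⊕1⊕0⊕1⊕0⊕1⊕1⊕1⊕0 = 0
p2 = XOR of data positions {3,6,7,10,11,14,15,18,19,22,23,26,27,30,31} = 0⊕1⊕0⊕0⊕1⊕0⊕1⊕0⊕0⊕0⊕0⊕0⊕1⊕0⊕0 = 0
p4 = XOR of data positions {5,6,7,12,13,14,15,20,21,22,23,28,29,30,31} = 1⊕1⊕0⊕0⊕0⊕0⊕1⊕0⊕1⊕0⊕0⊕1⊕1⊕0⊕0 = 0
p8 = XOR of data positions {9,10,11,12,13,14,15,24,25,26,27,28,29,30,31} = 0⊕0⊕1⊕0⊕0⊕0⊕1⊕0⊕1⊕0⊕1⊕1⊕1⊕0⊕0 = 0
p16 = XOR of data positions {17,18,19,20,21,22,23,24,25,26,27,28,29,30,31} = 1⊕0⊕0⊕0⊕1⊕0⊕0⊕0⊕1⊕0⊕1⊕1⊕1⊕0⊕0 = 0
Codeword b1..b31 = 0000110000100010100010001011100

0000110000100010100010001011100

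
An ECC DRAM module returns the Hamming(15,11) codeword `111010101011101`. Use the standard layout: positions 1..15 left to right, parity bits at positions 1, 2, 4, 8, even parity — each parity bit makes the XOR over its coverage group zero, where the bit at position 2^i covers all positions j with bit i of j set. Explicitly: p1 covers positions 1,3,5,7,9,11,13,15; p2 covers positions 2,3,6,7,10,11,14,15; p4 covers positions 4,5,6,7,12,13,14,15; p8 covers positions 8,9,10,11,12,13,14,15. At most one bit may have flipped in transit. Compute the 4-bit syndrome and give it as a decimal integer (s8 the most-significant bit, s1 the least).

14

s1: b1⊕b3⊕b5⊕b7⊕b9⊕b11⊕b13⊕b15 = 1⊕1⊕1⊕1⊕1⊕1⊕1⊕1 = 0
s2: b2⊕b3⊕b6⊕b7⊕b10⊕b11⊕b14⊕b15 = 1⊕1⊕0⊕1⊕0⊕1⊕0⊕1 = 1
s4: b4⊕b5⊕b6⊕b7⊕b12⊕b13⊕b14⊕b15 = 0⊕1⊕0⊕1⊕1⊕1⊕0⊕1 = 1
s8: b8⊕b9⊕b10⊕b11⊕b12⊕b13⊕b14⊕b15 = 0⊕1⊕0⊕1⊕1⊕1⊕0⊕1 = 1
Syndrome (s8...s1) = 1110 → position 14.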